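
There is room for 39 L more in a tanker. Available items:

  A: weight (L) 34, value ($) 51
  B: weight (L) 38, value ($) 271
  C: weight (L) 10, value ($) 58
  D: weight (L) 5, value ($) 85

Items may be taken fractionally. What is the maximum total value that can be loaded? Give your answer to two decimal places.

Ratios (sorted): D 17.00, B 7.13, C 5.80, A 1.50
take D (5 @ 85); take 34/38 of B → 242.47. Capacity used 39/39.
Total value = 327.47

327.47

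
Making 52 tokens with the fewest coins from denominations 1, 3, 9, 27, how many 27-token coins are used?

1

52 − 1×27→25 − 2×9→7 − 2×3→1 − 1×1→0
Count of 27: 1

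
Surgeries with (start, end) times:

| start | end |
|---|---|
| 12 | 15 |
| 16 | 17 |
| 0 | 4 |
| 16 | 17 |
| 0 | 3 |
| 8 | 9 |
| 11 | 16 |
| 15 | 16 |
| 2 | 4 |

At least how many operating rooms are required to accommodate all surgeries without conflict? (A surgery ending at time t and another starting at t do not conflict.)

Count concurrent intervals with a sweep; the peak is the room count.
Events (time:±→running): 0:+→1 0:+→2 2:+→3 … peak 3.

3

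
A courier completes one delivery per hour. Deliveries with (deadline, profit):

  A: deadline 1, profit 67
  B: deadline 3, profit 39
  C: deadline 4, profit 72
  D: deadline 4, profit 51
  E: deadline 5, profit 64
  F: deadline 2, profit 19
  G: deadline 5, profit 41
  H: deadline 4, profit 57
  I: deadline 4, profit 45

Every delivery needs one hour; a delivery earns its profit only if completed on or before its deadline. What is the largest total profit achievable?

Profit order: C=72 A=67 E=64 H=57 D=51 I=45 G=41 B=39 F=19
Assign: C→slot 4, A→slot 1, E→slot 5, H→slot 3, D→slot 2, I skipped, G skipped, B skipped, F skipped.
Slots: [1:A] [2:D] [3:H] [4:C] [5:E]
Profit = 67 + 51 + 57 + 72 + 64 = 311

311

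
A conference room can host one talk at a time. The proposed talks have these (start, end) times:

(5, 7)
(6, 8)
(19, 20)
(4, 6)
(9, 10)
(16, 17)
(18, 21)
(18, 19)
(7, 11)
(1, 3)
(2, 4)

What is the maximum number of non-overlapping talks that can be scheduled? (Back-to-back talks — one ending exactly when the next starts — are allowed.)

By end time: (1,3), (2,4), (4,6), (5,7), (6,8), (9,10), (7,11), (16,17), (18,19), (19,20), (18,21).
Pick (1,3); next start ≥ 3 → (4,6); next start ≥ 6 → (6,8); next start ≥ 8 → (9,10); next start ≥ 10 → (16,17); next start ≥ 17 → (18,19); next start ≥ 19 → (19,20).
Selected 7 talks.

7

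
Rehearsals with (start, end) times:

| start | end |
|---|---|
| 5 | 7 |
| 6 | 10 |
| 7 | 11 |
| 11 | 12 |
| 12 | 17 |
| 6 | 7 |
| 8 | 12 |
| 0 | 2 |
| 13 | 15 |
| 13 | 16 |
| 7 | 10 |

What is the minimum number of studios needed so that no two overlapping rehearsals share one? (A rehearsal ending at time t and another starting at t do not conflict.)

4

Count concurrent intervals with a sweep; the peak is the room count.
starts: [0, 5, 6, 6, 7, 7, 8, 11, 12, 13, 13]
ends:   [2, 7, 7, 10, 10, 11, 12, 12, 15, 16, 17]
s0→1 e2→0 s5→1 s6→2 s6→3 e7→2 e7→1 s7→2 s7→3 s8→4  — peak 4.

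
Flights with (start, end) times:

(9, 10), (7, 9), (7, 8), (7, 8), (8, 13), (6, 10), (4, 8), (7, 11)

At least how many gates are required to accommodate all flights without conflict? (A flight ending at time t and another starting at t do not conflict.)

Count concurrent intervals with a sweep; the peak is the room count.
starts: [4, 6, 7, 7, 7, 7, 8, 9]
ends:   [8, 8, 8, 9, 10, 10, 11, 13]
s4→1 s6→2 s7→3 s7→4 s7→5 s7→6  — peak 6.

6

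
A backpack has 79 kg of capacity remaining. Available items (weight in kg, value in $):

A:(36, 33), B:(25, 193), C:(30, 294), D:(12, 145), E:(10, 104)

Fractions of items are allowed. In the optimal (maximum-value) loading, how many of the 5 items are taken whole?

Sort by value per unit weight and fill in that order.
Order: D (145/12=12.08) > E (104/10=10.40) > C (294/30=9.80) > B (193/25=7.72) > A (33/36=0.92)
Fill: take D (12 @ 145) → take E (10 @ 104) → take C (30 @ 294) → take B (25 @ 193) → take 2/36 of A → 1.83; 79/79 used.
4 item(s) taken whole; one partial (take 2/36 of A).

4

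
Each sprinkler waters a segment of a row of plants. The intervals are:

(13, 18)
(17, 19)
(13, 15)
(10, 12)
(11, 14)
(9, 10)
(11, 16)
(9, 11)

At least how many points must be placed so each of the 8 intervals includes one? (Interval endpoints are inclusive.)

By right end: [9,10]  [9,11]  [10,12]  [11,14]  [13,15]  [11,16]  [13,18]  [17,19]
[9,10] uncovered → point at 10; [11,14] uncovered → point at 14; [17,19] uncovered → point at 19.
Points: 10, 14, 19 (3 total).

3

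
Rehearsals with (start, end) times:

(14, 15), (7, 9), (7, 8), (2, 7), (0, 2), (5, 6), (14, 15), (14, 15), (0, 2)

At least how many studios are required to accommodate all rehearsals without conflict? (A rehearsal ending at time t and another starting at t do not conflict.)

3

The answer is the maximum number of intervals overlapping at any instant.
Events (time:±→running): 0:+→1 0:+→2 2:-→1 2:-→0 2:+→1 5:+→2 6:-→1 7:-→0 7:+→1 7:+→2 8:-→1 9:-→0 14:+→1 14:+→2 14:+→3 … peak 3.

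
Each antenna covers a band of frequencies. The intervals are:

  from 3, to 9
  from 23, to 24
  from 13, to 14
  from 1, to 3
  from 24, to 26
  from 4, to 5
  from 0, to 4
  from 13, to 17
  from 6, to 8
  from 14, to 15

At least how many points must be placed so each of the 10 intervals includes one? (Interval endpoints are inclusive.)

Sorted: [1,3] [0,4] [4,5] [6,8] [3,9] [13,14] [14,15] [13,17] [23,24] [24,26]
{[1,3],[0,4]} hit by 3; {[4,5]} hit by 5; {[6,8],[3,9]} hit by 8; {[13,14],[14,15],[13,17]} hit by 14; {[23,24],[24,26]} hit by 24.
Points: 3, 5, 8, 14, 24 (5 total).

5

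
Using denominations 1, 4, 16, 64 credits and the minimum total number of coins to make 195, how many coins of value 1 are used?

Use the largest denomination that fits, subtract, and repeat.
195 = 3×64 + 3×1
Count of 1: 3

3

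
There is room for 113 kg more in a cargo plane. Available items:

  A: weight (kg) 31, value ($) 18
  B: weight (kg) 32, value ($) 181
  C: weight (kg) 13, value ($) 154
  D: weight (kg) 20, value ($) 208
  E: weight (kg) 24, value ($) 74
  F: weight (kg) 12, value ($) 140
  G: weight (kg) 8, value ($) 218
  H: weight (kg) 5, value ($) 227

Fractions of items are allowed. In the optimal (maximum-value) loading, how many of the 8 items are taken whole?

6

Ratios (sorted): H 45.40, G 27.25, C 11.85, F 11.67, D 10.40, B 5.66, E 3.08, A 0.58
take H (5 @ 227); take G (8 @ 218); take C (13 @ 154); take F (12 @ 140); take D (20 @ 208); take B (32 @ 181); take 23/24 of E → 70.92. Capacity used 113/113.
6 item(s) taken whole; one partial (take 23/24 of E).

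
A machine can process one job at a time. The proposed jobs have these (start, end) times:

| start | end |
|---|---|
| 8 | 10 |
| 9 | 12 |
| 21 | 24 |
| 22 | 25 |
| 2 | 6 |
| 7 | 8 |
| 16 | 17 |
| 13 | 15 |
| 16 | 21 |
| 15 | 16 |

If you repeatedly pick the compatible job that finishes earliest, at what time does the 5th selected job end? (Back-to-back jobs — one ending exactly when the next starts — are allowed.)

16

Order by finish time; keep every interval that doesn't clash with the previous kept one.
Sorted by end: (2,6)  (7,8)  (8,10)  (9,12)  (13,15)  (15,16)  (16,17)  (16,21)  (21,24)  (22,25)
take (2,6); take (7,8); take (8,10); take (13,15); take (15,16); take (16,17); skip (16,21); take (21,24).
Selected: (2,6) (7,8) (8,10) (13,15) (15,16) (16,17) (21,24)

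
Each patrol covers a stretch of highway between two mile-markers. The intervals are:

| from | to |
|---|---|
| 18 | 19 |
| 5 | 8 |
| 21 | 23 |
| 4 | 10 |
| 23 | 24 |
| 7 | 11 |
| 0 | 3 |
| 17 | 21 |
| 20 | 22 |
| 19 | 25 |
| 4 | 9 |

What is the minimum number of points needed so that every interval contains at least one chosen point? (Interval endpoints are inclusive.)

By right end: [0,3]  [5,8]  [4,9]  [4,10]  [7,11]  [18,19]  [17,21]  [20,22]  [21,23]  [23,24]  [19,25]
[0,3] uncovered → point at 3; [5,8] uncovered → point at 8; [18,19] uncovered → point at 19; [20,22] uncovered → point at 22; [23,24] uncovered → point at 24.
Points: 3, 8, 19, 22, 24 (5 total).

5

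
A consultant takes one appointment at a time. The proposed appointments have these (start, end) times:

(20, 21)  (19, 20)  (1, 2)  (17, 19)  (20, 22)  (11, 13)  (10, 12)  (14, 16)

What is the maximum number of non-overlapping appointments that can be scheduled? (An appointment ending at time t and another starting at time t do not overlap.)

6

Sorted by end: (1,2)  (10,12)  (11,13)  (14,16)  (17,19)  (19,20)  (20,21)  (20,22)
take (1,2); take (10,12); take (14,16); take (17,19); take (19,20); take (20,21).
Selected 6 appointments.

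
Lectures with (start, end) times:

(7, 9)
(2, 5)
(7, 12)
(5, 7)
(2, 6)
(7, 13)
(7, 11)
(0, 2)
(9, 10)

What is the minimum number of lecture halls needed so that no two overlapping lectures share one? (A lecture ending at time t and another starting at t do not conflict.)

Events (time:±→running): 0:+→1 2:-→0 2:+→1 2:+→2 5:-→1 5:+→2 6:-→1 7:-→0 7:+→1 7:+→2 7:+→3 7:+→4 … peak 4.

4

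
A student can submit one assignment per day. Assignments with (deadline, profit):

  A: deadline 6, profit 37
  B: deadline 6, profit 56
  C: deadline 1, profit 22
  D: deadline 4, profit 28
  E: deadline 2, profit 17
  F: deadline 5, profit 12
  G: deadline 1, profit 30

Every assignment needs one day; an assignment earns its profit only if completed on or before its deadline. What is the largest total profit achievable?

Take jobs in profit order; each goes to the latest open slot no later than its deadline.
By profit: B(d6,56), A(d6,37), G(d1,30), D(d4,28), C(d1,22), E(d2,17), F(d5,12)
B→slot 6; A→slot 5; G→slot 1; D→slot 4; C skipped; E→slot 2; F→slot 3.
Profit = 30 + 17 + 12 + 28 + 37 + 56 = 180

180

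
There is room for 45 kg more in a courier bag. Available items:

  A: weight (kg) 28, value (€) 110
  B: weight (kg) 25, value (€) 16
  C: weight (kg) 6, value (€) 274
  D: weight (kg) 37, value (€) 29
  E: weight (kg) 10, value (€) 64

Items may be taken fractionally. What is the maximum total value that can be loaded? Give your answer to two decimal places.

448.78

Ratios (sorted): C 45.67, E 6.40, A 3.93, D 0.78, B 0.64
take C (6 @ 274); take E (10 @ 64); take A (28 @ 110); take 1/37 of D → 0.78. Capacity used 45/45.
Total value = 448.78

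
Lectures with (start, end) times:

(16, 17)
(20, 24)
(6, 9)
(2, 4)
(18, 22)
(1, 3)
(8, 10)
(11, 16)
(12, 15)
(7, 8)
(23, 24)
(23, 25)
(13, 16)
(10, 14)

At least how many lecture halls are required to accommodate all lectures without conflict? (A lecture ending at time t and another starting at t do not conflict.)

4

Count concurrent intervals with a sweep; the peak is the room count.
Events (time:±→running): 1:+→1 2:+→2 3:-→1 4:-→0 6:+→1 7:+→2 8:-→1 8:+→2 9:-→1 10:-→0 10:+→1 11:+→2 12:+→3 13:+→4 … peak 4.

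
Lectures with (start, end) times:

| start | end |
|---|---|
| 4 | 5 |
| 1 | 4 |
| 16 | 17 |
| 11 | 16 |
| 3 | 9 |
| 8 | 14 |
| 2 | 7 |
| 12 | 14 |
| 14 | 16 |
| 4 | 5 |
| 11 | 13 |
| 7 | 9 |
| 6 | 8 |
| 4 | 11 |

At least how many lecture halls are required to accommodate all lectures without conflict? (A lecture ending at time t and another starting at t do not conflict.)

Events (time:±→running): 1:+→1 2:+→2 3:+→3 4:-→2 4:+→3 4:+→4 4:+→5 … peak 5.

5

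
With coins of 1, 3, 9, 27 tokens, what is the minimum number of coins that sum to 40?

Use the largest denomination that fits, subtract, and repeat.
40 − 1×27→13 − 1×9→4 − 1×3→1 − 1×1→0
Total coins = 1 + 1 + 1 + 1 = 4

4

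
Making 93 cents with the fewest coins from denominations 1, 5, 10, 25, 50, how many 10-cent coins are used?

1

93 = 1×50 + 1×25 + 1×10 + 1×5 + 3×1
Count of 10: 1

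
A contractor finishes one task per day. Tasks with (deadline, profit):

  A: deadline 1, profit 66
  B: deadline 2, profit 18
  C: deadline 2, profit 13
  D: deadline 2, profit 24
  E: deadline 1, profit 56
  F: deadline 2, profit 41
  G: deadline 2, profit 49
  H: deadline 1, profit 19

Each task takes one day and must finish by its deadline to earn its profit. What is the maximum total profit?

115

Profit order: A=66 E=56 G=49 F=41 D=24 H=19 B=18 C=13
Assign: A→slot 1, E skipped, G→slot 2, F skipped, D skipped, H skipped, B skipped, C skipped.
Slots: [1:A] [2:G]
Profit = 66 + 49 = 115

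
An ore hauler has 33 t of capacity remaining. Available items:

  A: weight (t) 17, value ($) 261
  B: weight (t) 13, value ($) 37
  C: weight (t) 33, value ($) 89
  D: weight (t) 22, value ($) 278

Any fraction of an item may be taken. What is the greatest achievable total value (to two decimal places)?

Greedy by value/weight ratio, highest first.
Ratios (sorted): A 15.35, D 12.64, B 2.85, C 2.70
take A (17 @ 261); take 16/22 of D → 202.18. Capacity used 33/33.
Total value = 463.18

463.18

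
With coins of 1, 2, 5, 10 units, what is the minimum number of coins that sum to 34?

Greedy: take as many of the largest coin as possible, then repeat with the remainder.
34 = 3×10 + 2×2
Total coins = 3 + 2 = 5

5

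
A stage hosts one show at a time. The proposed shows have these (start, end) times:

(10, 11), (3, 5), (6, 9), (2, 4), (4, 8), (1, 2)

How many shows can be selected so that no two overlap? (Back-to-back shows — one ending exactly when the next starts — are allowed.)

Greedy by earliest finish: after sorting by end time, pick each interval compatible with the last pick.
Sorted by end: (1,2)  (2,4)  (3,5)  (4,8)  (6,9)  (10,11)
take (1,2); take (2,4); take (4,8); skip (6,9); take (10,11).
Selected 4 shows.

4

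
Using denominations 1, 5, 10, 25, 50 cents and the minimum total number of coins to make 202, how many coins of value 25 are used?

0

202 = 4×50 + 2×1
Count of 25: 0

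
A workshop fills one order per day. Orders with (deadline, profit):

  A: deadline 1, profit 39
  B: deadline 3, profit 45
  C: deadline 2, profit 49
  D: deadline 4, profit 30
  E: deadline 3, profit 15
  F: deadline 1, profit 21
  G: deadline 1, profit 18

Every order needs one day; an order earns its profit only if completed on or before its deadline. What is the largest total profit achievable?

163

Take jobs in profit order; each goes to the latest open slot no later than its deadline.
By profit: C(d2,49), B(d3,45), A(d1,39), D(d4,30), F(d1,21), G(d1,18), E(d3,15)
C→slot 2; B→slot 3; A→slot 1; D→slot 4; F skipped; G skipped; E skipped.
Profit = 39 + 49 + 45 + 30 = 163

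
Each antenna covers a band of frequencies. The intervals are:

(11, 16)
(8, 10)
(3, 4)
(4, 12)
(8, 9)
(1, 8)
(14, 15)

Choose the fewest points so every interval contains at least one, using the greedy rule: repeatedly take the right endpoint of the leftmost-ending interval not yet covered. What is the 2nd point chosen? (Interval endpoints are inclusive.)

9

Process intervals by earliest right end; each time one isn't hit yet, stab at its right endpoint.
By right end: [3,4]  [1,8]  [8,9]  [8,10]  [4,12]  [14,15]  [11,16]
[3,4] uncovered → point at 4; [8,9] uncovered → point at 9; [14,15] uncovered → point at 15.
Points: 4, 9, 15 (3 total).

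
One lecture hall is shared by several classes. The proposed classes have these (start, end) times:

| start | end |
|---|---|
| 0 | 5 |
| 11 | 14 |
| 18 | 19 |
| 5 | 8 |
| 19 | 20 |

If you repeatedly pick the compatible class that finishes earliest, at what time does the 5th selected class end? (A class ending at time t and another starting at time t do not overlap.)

Greedy by earliest finish: after sorting by end time, pick each interval compatible with the last pick.
Sorted by end: (0,5)  (5,8)  (11,14)  (18,19)  (19,20)
take (0,5); take (5,8); take (11,14); take (18,19); take (19,20).
Selected: (0,5) (5,8) (11,14) (18,19) (19,20)

20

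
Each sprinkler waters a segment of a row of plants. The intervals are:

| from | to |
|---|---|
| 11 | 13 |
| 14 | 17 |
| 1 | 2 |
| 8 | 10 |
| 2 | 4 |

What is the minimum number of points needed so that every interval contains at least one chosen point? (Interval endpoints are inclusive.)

4

Process intervals by earliest right end; each time one isn't hit yet, stab at its right endpoint.
By right end: [1,2]  [2,4]  [8,10]  [11,13]  [14,17]
[1,2] uncovered → point at 2; [8,10] uncovered → point at 10; [11,13] uncovered → point at 13; [14,17] uncovered → point at 17.
Points: 2, 10, 13, 17 (4 total).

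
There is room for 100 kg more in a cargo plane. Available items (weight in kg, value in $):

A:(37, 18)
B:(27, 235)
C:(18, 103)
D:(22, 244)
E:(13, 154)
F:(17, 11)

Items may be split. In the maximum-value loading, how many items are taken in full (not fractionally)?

Ratios (sorted): E 11.85, D 11.09, B 8.70, C 5.72, F 0.65, A 0.49
take E (13 @ 154); take D (22 @ 244); take B (27 @ 235); take C (18 @ 103); take F (17 @ 11); take 3/37 of A → 1.46. Capacity used 100/100.
5 item(s) taken whole; one partial (take 3/37 of A).

5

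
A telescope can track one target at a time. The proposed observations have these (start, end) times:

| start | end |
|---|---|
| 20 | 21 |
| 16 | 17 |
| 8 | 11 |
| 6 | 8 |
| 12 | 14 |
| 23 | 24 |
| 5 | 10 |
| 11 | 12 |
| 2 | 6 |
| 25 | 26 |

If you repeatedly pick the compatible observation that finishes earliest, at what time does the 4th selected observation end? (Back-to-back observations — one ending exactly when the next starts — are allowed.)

12

Sort by end time and greedily take each interval whose start is ≥ the last chosen end.
Sorted by end: (2,6)  (6,8)  (5,10)  (8,11)  (11,12)  (12,14)  (16,17)  (20,21)  (23,24)  (25,26)
take (2,6); take (6,8); take (8,11); take (11,12); take (12,14); take (16,17); take (20,21); take (23,24); take (25,26).
Selected: (2,6) (6,8) (8,11) (11,12) (12,14) (16,17) (20,21) (23,24) (25,26)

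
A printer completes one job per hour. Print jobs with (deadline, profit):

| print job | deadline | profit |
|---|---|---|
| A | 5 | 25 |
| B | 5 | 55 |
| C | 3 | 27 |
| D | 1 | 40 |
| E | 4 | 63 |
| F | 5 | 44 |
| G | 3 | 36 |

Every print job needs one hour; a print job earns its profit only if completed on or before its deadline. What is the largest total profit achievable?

238

By profit: E(d4,63), B(d5,55), F(d5,44), D(d1,40), G(d3,36), C(d3,27), A(d5,25)
E→slot 4; B→slot 5; F→slot 3; D→slot 1; G→slot 2; C skipped; A skipped.
Profit = 40 + 36 + 44 + 63 + 55 = 238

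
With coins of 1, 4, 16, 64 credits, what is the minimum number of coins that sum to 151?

7

151 − 2×64→23 − 1×16→7 − 1×4→3 − 3×1→0
Total coins = 2 + 1 + 1 + 3 = 7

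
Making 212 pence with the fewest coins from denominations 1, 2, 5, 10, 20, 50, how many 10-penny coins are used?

212 − 4×50→12 − 1×10→2 − 1×2→0
Count of 10: 1

1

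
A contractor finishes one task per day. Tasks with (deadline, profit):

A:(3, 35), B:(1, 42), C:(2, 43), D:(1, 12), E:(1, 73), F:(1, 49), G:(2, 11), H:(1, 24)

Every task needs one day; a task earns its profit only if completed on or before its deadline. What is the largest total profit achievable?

151

Profit order: E=73 F=49 C=43 B=42 A=35 H=24 D=12 G=11
Assign: E→slot 1, F skipped, C→slot 2, B skipped, A→slot 3, H skipped, D skipped, G skipped.
Slots: [1:E] [2:C] [3:A]
Profit = 73 + 43 + 35 = 151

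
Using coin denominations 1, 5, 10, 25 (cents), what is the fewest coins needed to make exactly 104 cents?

8

Use the largest denomination that fits, subtract, and repeat.
104 = 4×25 + 4×1
Total coins = 4 + 4 = 8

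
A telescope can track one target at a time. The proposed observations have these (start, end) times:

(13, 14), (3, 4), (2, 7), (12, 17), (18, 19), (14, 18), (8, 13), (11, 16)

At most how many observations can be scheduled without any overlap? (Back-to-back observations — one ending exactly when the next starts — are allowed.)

5

By end time: (3,4), (2,7), (8,13), (13,14), (11,16), (12,17), (14,18), (18,19).
Pick (3,4); next start ≥ 4 → (8,13); next start ≥ 13 → (13,14); next start ≥ 14 → (14,18); next start ≥ 18 → (18,19).
Selected 5 observations.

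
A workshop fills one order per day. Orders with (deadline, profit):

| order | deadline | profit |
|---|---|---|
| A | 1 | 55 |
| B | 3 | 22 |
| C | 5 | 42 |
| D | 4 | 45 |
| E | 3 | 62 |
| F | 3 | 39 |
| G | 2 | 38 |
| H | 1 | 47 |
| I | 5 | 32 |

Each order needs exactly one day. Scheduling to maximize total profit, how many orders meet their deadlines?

5

Sort by profit descending; place each in the latest free slot ≤ its deadline.
By profit: E(d3,62), A(d1,55), H(d1,47), D(d4,45), C(d5,42), F(d3,39), G(d2,38), I(d5,32), B(d3,22)
E→slot 3; A→slot 1; H skipped; D→slot 4; C→slot 5; F→slot 2; G skipped; I skipped; B skipped.
5 of 9 scheduled.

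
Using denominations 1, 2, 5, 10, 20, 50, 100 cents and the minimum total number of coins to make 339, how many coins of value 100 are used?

339 = 3×100 + 1×20 + 1×10 + 1×5 + 2×2
Count of 100: 3

3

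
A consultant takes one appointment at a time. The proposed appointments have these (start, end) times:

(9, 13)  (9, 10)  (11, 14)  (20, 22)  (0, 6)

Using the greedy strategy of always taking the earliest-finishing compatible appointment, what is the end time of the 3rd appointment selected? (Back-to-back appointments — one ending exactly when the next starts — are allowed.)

Order by finish time; keep every interval that doesn't clash with the previous kept one.
By end time: (0,6), (9,10), (9,13), (11,14), (20,22).
Pick (0,6); next start ≥ 6 → (9,10); next start ≥ 10 → (11,14); next start ≥ 14 → (20,22).
Selected: (0,6) (9,10) (11,14) (20,22)

14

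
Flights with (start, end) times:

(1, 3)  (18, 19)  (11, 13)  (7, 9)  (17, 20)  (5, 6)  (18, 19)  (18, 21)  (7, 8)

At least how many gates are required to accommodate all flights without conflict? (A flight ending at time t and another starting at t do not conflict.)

4

The answer is the maximum number of intervals overlapping at any instant.
Events (time:±→running): 1:+→1 3:-→0 5:+→1 6:-→0 7:+→1 7:+→2 8:-→1 9:-→0 11:+→1 13:-→0 17:+→1 18:+→2 18:+→3 18:+→4 … peak 4.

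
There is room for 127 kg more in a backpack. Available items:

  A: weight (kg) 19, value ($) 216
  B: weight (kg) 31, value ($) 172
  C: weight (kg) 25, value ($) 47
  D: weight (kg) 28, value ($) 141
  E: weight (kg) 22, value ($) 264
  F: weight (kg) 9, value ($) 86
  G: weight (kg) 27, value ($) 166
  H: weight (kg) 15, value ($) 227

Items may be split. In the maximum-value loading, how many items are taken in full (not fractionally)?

6

Order: H (227/15=15.13) > E (264/22=12.00) > A (216/19=11.37) > F (86/9=9.56) > G (166/27=6.15) > B (172/31=5.55) > D (141/28=5.04) > C (47/25=1.88)
Fill: take H (15 @ 227) → take E (22 @ 264) → take A (19 @ 216) → take F (9 @ 86) → take G (27 @ 166) → take B (31 @ 172) → take 4/28 of D → 20.14; 127/127 used.
6 item(s) taken whole; one partial (take 4/28 of D).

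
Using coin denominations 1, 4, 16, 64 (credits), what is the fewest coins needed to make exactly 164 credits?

5

164 = 2×64 + 2×16 + 1×4
Total coins = 2 + 2 + 1 = 5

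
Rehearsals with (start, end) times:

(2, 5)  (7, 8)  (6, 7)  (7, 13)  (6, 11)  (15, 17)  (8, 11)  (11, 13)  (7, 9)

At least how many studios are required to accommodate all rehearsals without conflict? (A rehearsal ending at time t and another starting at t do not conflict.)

The answer is the maximum number of intervals overlapping at any instant.
starts: [2, 6, 6, 7, 7, 7, 8, 11, 15]
ends:   [5, 7, 8, 9, 11, 11, 13, 13, 17]
s2→1 e5→0 s6→1 s6→2 e7→1 s7→2 s7→3 s7→4  — peak 4.

4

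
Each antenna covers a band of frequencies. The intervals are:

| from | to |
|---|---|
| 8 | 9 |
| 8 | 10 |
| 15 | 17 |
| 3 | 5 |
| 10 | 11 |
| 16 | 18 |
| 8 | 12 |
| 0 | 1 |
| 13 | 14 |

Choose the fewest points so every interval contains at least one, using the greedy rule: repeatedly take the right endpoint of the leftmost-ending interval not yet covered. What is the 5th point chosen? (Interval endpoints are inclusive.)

Sorted: [0,1] [3,5] [8,9] [8,10] [10,11] [8,12] [13,14] [15,17] [16,18]
{[0,1]} hit by 1; {[3,5]} hit by 5; {[8,9],[8,10]} hit by 9; {[10,11],[8,12]} hit by 11; {[13,14]} hit by 14; {[15,17],[16,18]} hit by 17.
Points: 1, 5, 9, 11, 14, 17 (6 total).

14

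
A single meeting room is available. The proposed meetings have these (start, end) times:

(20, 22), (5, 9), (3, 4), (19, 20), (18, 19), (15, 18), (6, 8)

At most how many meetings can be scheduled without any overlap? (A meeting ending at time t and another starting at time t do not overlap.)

Order by finish time; keep every interval that doesn't clash with the previous kept one.
Sorted by end: (3,4)  (6,8)  (5,9)  (15,18)  (18,19)  (19,20)  (20,22)
take (3,4); take (6,8); take (15,18); take (18,19); take (19,20); take (20,22).
Selected 6 meetings.

6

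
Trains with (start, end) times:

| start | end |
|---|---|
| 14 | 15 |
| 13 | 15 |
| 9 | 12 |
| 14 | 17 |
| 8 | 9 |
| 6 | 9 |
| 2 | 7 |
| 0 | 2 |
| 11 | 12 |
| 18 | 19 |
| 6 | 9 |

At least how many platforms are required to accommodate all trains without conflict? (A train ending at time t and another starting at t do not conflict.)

starts: [0, 2, 6, 6, 8, 9, 11, 13, 14, 14, 18]
ends:   [2, 7, 9, 9, 9, 12, 12, 15, 15, 17, 19]
s0→1 e2→0 s2→1 s6→2 s6→3  — peak 3.

3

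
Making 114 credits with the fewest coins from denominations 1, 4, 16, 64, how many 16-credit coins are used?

3

114 − 1×64→50 − 3×16→2 − 2×1→0
Count of 16: 3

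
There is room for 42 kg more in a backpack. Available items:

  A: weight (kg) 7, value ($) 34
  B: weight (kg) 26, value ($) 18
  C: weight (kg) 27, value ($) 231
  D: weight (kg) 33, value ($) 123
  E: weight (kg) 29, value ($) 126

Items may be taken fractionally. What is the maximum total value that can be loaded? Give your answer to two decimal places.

299.76

Sort by value per unit weight and fill in that order.
Ratios (sorted): C 8.56, A 4.86, E 4.34, D 3.73, B 0.69
take C (27 @ 231); take A (7 @ 34); take 8/29 of E → 34.76. Capacity used 42/42.
Total value = 299.76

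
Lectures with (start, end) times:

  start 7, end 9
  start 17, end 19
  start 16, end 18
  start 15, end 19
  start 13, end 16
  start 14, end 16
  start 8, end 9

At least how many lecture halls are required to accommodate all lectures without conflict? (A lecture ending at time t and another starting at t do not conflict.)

The answer is the maximum number of intervals overlapping at any instant.
starts: [7, 8, 13, 14, 15, 16, 17]
ends:   [9, 9, 16, 16, 18, 19, 19]
s7→1 s8→2 e9→1 e9→0 s13→1 s14→2 s15→3  — peak 3.

3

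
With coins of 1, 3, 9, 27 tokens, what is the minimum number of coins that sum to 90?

4

90 = 3×27 + 1×9
Total coins = 3 + 1 = 4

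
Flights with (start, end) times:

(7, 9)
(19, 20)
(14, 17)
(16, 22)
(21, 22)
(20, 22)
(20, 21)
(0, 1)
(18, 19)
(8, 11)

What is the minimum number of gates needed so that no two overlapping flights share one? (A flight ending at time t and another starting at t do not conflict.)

Events (time:±→running): 0:+→1 1:-→0 7:+→1 8:+→2 9:-→1 11:-→0 14:+→1 16:+→2 17:-→1 18:+→2 19:-→1 19:+→2 20:-→1 20:+→2 20:+→3 … peak 3.

3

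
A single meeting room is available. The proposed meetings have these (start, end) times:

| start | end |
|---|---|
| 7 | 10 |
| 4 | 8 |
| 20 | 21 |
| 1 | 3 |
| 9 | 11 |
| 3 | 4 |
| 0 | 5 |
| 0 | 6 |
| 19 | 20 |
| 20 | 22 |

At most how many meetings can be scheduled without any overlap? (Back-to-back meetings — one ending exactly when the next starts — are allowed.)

Sort by end time and greedily take each interval whose start is ≥ the last chosen end.
Sorted by end: (1,3)  (3,4)  (0,5)  (0,6)  (4,8)  (7,10)  (9,11)  (19,20)  (20,21)  (20,22)
take (1,3); take (3,4); skip (0,6); take (4,8); take (9,11); take (19,20); take (20,21).
Selected 6 meetings.

6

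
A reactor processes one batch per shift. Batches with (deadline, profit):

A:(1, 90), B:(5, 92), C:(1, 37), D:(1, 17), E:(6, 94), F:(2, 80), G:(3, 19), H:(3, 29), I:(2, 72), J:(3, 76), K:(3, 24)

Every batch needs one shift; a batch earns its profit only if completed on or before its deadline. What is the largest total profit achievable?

432

Take jobs in profit order; each goes to the latest open slot no later than its deadline.
By profit: E(d6,94), B(d5,92), A(d1,90), F(d2,80), J(d3,76), I(d2,72), C(d1,37), H(d3,29), K(d3,24), G(d3,19), D(d1,17)
E→slot 6; B→slot 5; A→slot 1; F→slot 2; J→slot 3; I skipped; C skipped; H skipped; K skipped; G skipped; D skipped.
Profit = 90 + 80 + 76 + 92 + 94 = 432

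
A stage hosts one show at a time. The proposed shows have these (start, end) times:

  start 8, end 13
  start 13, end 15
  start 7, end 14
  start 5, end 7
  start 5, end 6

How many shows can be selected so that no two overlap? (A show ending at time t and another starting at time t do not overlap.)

3

Greedy by earliest finish: after sorting by end time, pick each interval compatible with the last pick.
By end time: (5,6), (5,7), (8,13), (7,14), (13,15).
Pick (5,6); next start ≥ 6 → (8,13); next start ≥ 13 → (13,15).
Selected 3 shows.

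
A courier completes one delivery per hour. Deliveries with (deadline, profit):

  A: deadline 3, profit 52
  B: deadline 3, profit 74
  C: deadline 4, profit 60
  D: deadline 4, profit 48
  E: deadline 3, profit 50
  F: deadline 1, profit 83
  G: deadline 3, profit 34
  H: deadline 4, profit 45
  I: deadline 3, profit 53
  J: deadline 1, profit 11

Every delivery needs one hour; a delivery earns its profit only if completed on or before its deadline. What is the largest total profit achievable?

270

Take jobs in profit order; each goes to the latest open slot no later than its deadline.
Profit order: F=83 B=74 C=60 I=53 A=52 E=50 D=48 H=45 G=34 J=11
Assign: F→slot 1, B→slot 3, C→slot 4, I→slot 2, A skipped, E skipped, D skipped, H skipped, G skipped, J skipped.
Slots: [1:F] [2:I] [3:B] [4:C]
Profit = 83 + 53 + 74 + 60 = 270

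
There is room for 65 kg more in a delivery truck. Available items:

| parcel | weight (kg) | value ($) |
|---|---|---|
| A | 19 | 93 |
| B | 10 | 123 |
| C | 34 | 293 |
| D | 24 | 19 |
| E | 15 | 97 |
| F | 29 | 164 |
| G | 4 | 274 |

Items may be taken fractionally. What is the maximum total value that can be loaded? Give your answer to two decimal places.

798.31

Greedy by value/weight ratio, highest first.
Order: G (274/4=68.50) > B (123/10=12.30) > C (293/34=8.62) > E (97/15=6.47) > F (164/29=5.66) > A (93/19=4.89) > D (19/24=0.79)
Fill: take G (4 @ 274) → take B (10 @ 123) → take C (34 @ 293) → take E (15 @ 97) → take 2/29 of F → 11.31; 65/65 used.
Total value = 798.31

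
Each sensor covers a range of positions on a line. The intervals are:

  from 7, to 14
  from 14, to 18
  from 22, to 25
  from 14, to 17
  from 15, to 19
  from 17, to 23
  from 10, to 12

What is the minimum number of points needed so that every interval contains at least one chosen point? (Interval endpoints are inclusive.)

Process intervals by earliest right end; each time one isn't hit yet, stab at its right endpoint.
By right end: [10,12]  [7,14]  [14,17]  [14,18]  [15,19]  [17,23]  [22,25]
[10,12] uncovered → point at 12; [14,17] uncovered → point at 17; [22,25] uncovered → point at 25.
Points: 12, 17, 25 (3 total).

3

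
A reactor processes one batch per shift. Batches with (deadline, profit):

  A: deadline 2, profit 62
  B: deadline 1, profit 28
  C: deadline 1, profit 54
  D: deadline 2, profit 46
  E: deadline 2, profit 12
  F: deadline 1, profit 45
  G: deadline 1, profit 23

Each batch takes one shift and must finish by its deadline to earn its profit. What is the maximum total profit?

116

Profit order: A=62 C=54 D=46 F=45 B=28 G=23 E=12
Assign: A→slot 2, C→slot 1, D skipped, F skipped, B skipped, G skipped, E skipped.
Slots: [1:C] [2:A]
Profit = 54 + 62 = 116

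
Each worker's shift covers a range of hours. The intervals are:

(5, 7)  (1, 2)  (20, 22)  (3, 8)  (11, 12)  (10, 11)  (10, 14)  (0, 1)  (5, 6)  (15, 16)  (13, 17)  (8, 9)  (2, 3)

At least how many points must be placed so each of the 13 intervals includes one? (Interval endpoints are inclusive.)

Process intervals by earliest right end; each time one isn't hit yet, stab at its right endpoint.
By right end: [0,1]  [1,2]  [2,3]  [5,6]  [5,7]  [3,8]  [8,9]  [10,11]  [11,12]  [10,14]  [15,16]  [13,17]  [20,22]
[0,1] uncovered → point at 1; [2,3] uncovered → point at 3; [5,6] uncovered → point at 6; [8,9] uncovered → point at 9; [10,11] uncovered → point at 11; [15,16] uncovered → point at 16; [20,22] uncovered → point at 22.
Points: 1, 3, 6, 9, 11, 16, 22 (7 total).

7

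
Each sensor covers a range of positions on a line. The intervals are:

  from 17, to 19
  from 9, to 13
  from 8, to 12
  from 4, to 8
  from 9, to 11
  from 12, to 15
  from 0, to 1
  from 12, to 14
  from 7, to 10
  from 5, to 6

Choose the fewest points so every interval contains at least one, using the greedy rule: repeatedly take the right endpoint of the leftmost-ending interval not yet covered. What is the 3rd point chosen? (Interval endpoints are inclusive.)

Sorted: [0,1] [5,6] [4,8] [7,10] [9,11] [8,12] [9,13] [12,14] [12,15] [17,19]
{[0,1]} hit by 1; {[5,6],[4,8]} hit by 6; {[7,10],[9,11],[8,12],[9,13]} hit by 10; {[12,14],[12,15]} hit by 14; {[17,19]} hit by 19.
Points: 1, 6, 10, 14, 19 (5 total).

10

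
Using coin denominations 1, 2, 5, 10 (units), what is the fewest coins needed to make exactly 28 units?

Greedy: take as many of the largest coin as possible, then repeat with the remainder.
28 − 2×10→8 − 1×5→3 − 1×2→1 − 1×1→0
Total coins = 2 + 1 + 1 + 1 = 5

5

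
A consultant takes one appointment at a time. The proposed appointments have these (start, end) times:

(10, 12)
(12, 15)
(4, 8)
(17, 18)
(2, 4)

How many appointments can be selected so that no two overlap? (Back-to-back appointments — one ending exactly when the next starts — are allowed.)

Sort by end time and greedily take each interval whose start is ≥ the last chosen end.
Sorted by end: (2,4)  (4,8)  (10,12)  (12,15)  (17,18)
take (2,4); take (4,8); take (10,12); take (12,15); take (17,18).
Selected 5 appointments.

5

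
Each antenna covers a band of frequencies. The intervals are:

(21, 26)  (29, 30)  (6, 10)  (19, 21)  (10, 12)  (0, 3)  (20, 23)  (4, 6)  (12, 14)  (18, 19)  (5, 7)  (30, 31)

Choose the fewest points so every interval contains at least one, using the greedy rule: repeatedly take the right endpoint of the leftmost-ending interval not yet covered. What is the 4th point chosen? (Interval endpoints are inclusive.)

19

By right end: [0,3]  [4,6]  [5,7]  [6,10]  [10,12]  [12,14]  [18,19]  [19,21]  [20,23]  [21,26]  [29,30]  [30,31]
[0,3] uncovered → point at 3; [4,6] uncovered → point at 6; [10,12] uncovered → point at 12; [18,19] uncovered → point at 19; [20,23] uncovered → point at 23; [29,30] uncovered → point at 30.
Points: 3, 6, 12, 19, 23, 30 (6 total).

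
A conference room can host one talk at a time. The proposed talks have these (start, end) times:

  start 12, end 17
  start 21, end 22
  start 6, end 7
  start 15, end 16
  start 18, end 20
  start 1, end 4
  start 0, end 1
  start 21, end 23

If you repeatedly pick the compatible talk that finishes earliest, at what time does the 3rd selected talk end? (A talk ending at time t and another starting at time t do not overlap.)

7

By end time: (0,1), (1,4), (6,7), (15,16), (12,17), (18,20), (21,22), (21,23).
Pick (0,1); next start ≥ 1 → (1,4); next start ≥ 4 → (6,7); next start ≥ 7 → (15,16); next start ≥ 16 → (18,20); next start ≥ 20 → (21,22).
Selected: (0,1) (1,4) (6,7) (15,16) (18,20) (21,22)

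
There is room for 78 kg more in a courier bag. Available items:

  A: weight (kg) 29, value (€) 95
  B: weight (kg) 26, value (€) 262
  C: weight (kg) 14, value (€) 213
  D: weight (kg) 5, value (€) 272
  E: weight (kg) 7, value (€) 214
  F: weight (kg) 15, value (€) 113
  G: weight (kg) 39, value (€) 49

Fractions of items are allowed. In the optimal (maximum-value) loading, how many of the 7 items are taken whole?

Greedy by value/weight ratio, highest first.
Order: D (272/5=54.40) > E (214/7=30.57) > C (213/14=15.21) > B (262/26=10.08) > F (113/15=7.53) > A (95/29=3.28) > G (49/39=1.26)
Fill: take D (5 @ 272) → take E (7 @ 214) → take C (14 @ 213) → take B (26 @ 262) → take F (15 @ 113) → take 11/29 of A → 36.03; 78/78 used.
5 item(s) taken whole; one partial (take 11/29 of A).

5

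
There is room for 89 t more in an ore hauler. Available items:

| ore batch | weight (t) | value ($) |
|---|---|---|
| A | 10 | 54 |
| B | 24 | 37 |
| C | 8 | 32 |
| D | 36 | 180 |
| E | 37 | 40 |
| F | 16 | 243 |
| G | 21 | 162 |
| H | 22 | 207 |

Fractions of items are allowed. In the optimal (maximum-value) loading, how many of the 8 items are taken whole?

4

Greedy by value/weight ratio, highest first.
Ratios (sorted): F 15.19, H 9.41, G 7.71, A 5.40, D 5.00, C 4.00, B 1.54, E 1.08
take F (16 @ 243); take H (22 @ 207); take G (21 @ 162); take A (10 @ 54); take 20/36 of D → 100.00. Capacity used 89/89.
4 item(s) taken whole; one partial (take 20/36 of D).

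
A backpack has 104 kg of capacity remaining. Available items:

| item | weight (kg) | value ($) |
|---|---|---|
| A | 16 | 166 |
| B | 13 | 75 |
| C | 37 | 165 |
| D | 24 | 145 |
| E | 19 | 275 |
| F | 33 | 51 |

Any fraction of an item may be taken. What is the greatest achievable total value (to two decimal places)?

Ratios (sorted): E 14.47, A 10.38, D 6.04, B 5.77, C 4.46, F 1.55
take E (19 @ 275); take A (16 @ 166); take D (24 @ 145); take B (13 @ 75); take 32/37 of C → 142.70. Capacity used 104/104.
Total value = 803.70

803.70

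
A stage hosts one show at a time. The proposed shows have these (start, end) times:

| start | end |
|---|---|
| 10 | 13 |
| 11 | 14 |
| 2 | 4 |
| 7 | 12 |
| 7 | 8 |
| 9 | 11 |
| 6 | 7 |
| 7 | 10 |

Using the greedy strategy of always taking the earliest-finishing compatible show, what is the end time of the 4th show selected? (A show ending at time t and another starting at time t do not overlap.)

11

Sort by end time and greedily take each interval whose start is ≥ the last chosen end.
Sorted by end: (2,4)  (6,7)  (7,8)  (7,10)  (9,11)  (7,12)  (10,13)  (11,14)
take (2,4); take (6,7); take (7,8); take (9,11); skip (7,12); skip (10,13); take (11,14).
Selected: (2,4) (6,7) (7,8) (9,11) (11,14)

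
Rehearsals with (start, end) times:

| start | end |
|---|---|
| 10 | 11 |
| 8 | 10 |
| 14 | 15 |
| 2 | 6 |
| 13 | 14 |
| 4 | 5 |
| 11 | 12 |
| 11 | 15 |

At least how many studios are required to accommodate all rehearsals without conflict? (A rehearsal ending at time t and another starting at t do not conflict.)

Events (time:±→running): 2:+→1 4:+→2 … peak 2.

2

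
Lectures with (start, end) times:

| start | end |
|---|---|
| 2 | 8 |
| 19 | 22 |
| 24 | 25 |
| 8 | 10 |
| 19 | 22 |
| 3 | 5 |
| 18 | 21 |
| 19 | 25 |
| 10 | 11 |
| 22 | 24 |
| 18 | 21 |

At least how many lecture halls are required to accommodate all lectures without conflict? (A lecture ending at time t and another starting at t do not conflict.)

Count concurrent intervals with a sweep; the peak is the room count.
starts: [2, 3, 8, 10, 18, 18, 19, 19, 19, 22, 24]
ends:   [5, 8, 10, 11, 21, 21, 22, 22, 24, 25, 25]
s2→1 s3→2 e5→1 e8→0 s8→1 e10→0 s10→1 e11→0 s18→1 s18→2 s19→3 s19→4 s19→5  — peak 5.

5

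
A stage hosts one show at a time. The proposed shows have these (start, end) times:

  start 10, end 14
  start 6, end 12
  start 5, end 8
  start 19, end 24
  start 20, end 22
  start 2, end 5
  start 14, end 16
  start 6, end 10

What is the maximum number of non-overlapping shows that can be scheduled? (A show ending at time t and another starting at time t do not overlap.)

Greedy by earliest finish: after sorting by end time, pick each interval compatible with the last pick.
By end time: (2,5), (5,8), (6,10), (6,12), (10,14), (14,16), (20,22), (19,24).
Pick (2,5); next start ≥ 5 → (5,8); next start ≥ 8 → (10,14); next start ≥ 14 → (14,16); next start ≥ 16 → (20,22).
Selected 5 shows.

5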